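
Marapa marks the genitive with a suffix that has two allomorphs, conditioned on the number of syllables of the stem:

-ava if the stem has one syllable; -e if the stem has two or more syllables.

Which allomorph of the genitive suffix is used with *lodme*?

With 2 syllables, *lodme* takes -e.

-e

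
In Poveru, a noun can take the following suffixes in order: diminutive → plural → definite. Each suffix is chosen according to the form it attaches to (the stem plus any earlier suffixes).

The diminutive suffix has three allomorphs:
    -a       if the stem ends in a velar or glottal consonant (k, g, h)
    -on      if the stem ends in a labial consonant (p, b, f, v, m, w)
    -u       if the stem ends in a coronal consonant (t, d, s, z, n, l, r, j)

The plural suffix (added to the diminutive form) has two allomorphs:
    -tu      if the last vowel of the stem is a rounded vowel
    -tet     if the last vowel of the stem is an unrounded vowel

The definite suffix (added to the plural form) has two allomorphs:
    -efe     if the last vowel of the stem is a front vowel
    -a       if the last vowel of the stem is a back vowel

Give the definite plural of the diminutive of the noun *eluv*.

eluvontua

Since the final consonant of *eluv* is /v/ (labial), it takes -on, giving *eluvon*.
The last vowel of the diminutive form *eluvon* is /o/, which is a rounded vowel, so the plural suffix is -tu, giving *eluvontu*.
The last vowel of the plural form *eluvontu* is /u/, which is a back vowel, so the definite suffix is -a, giving *eluvontua*.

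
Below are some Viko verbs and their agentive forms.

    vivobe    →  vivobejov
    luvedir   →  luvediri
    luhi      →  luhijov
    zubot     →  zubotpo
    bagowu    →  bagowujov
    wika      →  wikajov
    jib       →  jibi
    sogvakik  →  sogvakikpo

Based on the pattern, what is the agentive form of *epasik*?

epasikpo

Looking at the final sound of each stem: -po when the stem ends in a voiceless consonant (*zubot*, *sogvakik*); -i when the stem ends in a voiced consonant (*luvedir*, *jib*); -jov when the stem ends in a vowel (*vivobe*, *luhi*, *bagowu*, *wika*).
*epasik*: final sound = /k/, a voiceless consonant → -po → *epasikpo*.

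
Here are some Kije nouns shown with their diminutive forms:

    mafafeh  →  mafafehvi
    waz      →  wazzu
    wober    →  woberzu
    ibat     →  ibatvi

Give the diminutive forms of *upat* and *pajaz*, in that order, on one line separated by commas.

upatvi, pajazzu

The suffix is conditioned by the final consonant: -vi when the stem ends in a voiceless consonant (*mafafeh*, *ibat*); -zu when the stem ends in a voiced consonant (*waz*, *wober*).
*upat*: final consonant = /t/, voiceless → -vi → *upatvi*.
*pajaz* — final consonant /z/ (voiced) → -zu → *pajazzu*.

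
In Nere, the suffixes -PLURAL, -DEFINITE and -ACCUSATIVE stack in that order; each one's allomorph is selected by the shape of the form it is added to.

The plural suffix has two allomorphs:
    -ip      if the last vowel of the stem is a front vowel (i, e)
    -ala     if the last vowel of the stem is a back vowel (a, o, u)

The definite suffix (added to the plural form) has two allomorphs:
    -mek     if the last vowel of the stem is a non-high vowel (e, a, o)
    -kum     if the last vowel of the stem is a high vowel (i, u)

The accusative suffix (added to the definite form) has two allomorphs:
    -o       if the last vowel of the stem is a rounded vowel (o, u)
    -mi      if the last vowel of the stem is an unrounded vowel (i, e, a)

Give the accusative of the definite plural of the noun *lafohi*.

lafohiipkumo

The last vowel of *lafohi* is /i/, which is a front vowel, so the plural suffix is -ip, giving *lafohiip*.
Since the last vowel of the plural form *lafohiip* is /i/ (a high vowel), it takes -kum, giving *lafohiipkum*.
Since the last vowel of the definite form *lafohiipkum* is /u/ (a rounded vowel), it takes -o, giving *lafohiipkumo*.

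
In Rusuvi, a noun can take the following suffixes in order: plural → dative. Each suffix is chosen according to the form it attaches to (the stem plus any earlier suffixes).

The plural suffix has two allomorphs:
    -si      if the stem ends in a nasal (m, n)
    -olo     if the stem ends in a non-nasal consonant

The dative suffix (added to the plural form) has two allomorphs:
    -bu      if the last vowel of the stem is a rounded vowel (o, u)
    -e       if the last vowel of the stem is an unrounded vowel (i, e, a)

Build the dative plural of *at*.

The final consonant of *at* is /t/, which is non-nasal, so the plural suffix is -olo, giving *atolo*.
The last vowel of the plural form *atolo* is /o/, which is a rounded vowel, so the dative suffix is -bu, giving *atolobu*.

atolobu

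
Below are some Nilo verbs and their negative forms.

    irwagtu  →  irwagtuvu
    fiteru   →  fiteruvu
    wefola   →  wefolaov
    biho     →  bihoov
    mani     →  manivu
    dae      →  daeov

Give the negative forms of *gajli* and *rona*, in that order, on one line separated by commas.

The alternation tracks the last vowel of the stem — -vu when the last vowel of the stem is a high vowel (*irwagtu*, *fiteru*, *mani*); -ov when the last vowel of the stem is a non-high vowel (*wefola*, *biho*, *dae*).
The last vowel of *gajli* is /i/, which is a high vowel, so the suffix is -vu, giving *gajlivu*.
The last vowel of *rona* is /a/, which is a non-high vowel, so the suffix is -ov, giving *ronaov*.

gajlivu, ronaov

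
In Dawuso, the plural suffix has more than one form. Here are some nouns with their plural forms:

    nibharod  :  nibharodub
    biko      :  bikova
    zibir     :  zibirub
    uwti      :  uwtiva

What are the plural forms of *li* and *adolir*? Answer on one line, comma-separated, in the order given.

liva, adolirub

The pattern is consonant vs. vowel: -ub when the stem ends in a consonant (*nibharod*, *zibir*); -va when the stem ends in a vowel (*biko*, *uwti*).
*li*: final sound = /i/, a vowel → -va → *liva*.
*adolir* — final sound /r/ (a consonant) → -ub → *adolirub*.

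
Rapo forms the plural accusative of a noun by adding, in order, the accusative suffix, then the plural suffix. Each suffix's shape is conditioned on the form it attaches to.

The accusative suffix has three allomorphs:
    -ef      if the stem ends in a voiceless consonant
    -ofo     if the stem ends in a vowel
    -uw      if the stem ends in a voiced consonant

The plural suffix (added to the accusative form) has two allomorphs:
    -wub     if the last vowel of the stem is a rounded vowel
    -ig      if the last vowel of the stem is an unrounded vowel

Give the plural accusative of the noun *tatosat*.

tatosatefig

*tatosat*: final sound = /t/, a voiceless consonant → -ef → *tatosatef*.
The last vowel of the accusative form *tatosatef* is /e/, which is an unrounded vowel, so the plural suffix is -ig, giving *tatosatefig*.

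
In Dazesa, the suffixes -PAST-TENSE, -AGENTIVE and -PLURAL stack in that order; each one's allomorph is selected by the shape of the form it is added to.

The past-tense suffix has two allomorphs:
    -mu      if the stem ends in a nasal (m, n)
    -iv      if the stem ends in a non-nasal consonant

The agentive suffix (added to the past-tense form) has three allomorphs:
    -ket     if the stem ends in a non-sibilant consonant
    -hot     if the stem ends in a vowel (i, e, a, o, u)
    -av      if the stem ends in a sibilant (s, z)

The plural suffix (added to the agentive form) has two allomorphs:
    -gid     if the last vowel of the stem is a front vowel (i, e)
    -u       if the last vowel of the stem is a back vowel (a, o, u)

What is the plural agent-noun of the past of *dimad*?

dimadivketgid

*dimad* — final consonant /d/ (non-nasal) → -iv → *dimadiv*.
Since the final sound of the past-tense form *dimadiv* is /v/ (a non-sibilant consonant), it takes -ket, giving *dimadivket*.
The last vowel of the agentive form *dimadivket* is /e/, which is a front vowel, so the plural suffix is -gid, giving *dimadivketgid*.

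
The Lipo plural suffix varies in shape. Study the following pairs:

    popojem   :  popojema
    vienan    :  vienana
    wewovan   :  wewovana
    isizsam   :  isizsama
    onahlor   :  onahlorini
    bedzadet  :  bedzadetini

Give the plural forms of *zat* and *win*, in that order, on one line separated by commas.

zatini, wina

The pattern is nasality of the final consonant: -a when the stem ends in a nasal (*popojem*, *vienan*, *wewovan*, *isizsam*); -ini when the stem ends in a non-nasal consonant (*onahlor*, *bedzadet*).
The final consonant of *zat* is /t/, which is non-nasal, so the suffix is -ini, giving *zatini*.
*win*: final consonant = /n/, a nasal → -a → *wina*.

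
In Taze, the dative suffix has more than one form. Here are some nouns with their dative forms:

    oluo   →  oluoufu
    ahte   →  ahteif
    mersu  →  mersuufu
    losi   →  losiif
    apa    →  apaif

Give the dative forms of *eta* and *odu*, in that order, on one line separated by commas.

The alternation tracks the last vowel of the stem — -ufu when the last vowel of the stem is a rounded vowel (*oluo*, *mersu*); -if when the last vowel of the stem is an unrounded vowel (*ahte*, *losi*, *apa*).
*eta* — last vowel /a/ (an unrounded vowel) → -if → *etaif*.
*odu* — last vowel /u/ (a rounded vowel) → -ufu → *oduufu*.

etaif, oduufu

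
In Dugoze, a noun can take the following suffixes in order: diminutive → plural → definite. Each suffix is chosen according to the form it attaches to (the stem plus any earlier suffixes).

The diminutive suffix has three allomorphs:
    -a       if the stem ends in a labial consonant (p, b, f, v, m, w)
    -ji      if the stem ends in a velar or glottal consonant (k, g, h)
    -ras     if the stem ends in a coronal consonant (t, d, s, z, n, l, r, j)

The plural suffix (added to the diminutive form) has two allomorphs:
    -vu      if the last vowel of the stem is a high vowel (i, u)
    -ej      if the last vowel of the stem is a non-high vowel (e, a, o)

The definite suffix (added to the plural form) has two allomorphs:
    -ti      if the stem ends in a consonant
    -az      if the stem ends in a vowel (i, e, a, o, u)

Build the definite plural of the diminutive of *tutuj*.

tutujrasejti

Since the final consonant of *tutuj* is /j/ (coronal), it takes -ras, giving *tutujras*.
The diminutive form *tutujras*: last vowel = /a/, a non-high vowel → -ej → *tutujrasej*.
The plural form *tutujrasej*: final sound = /j/, a consonant → -ti → *tutujrasejti*.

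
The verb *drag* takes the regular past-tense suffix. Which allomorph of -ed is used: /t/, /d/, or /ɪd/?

The stem *drag* ends in a voiced sound other than /d/.
The -ed suffix is realized as /ɪd/ after /t, d/; as /t/ after other voiceless consonants; and as /d/ after other voiced sounds.
So -ed on *drag* is pronounced /d/.

/d/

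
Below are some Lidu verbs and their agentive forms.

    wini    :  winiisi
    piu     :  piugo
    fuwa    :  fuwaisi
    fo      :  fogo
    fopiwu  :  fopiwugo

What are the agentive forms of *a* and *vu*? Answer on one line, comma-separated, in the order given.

aisi, vugo

The suffix is conditioned by the last vowel: -go when the last vowel of the stem is a rounded vowel (*piu*, *fo*, *fopiwu*); -isi when the last vowel of the stem is an unrounded vowel (*wini*, *fuwa*).
Since the last vowel of *a* is /a/ (an unrounded vowel), it takes -isi, giving *aisi*.
Since the last vowel of *vu* is /u/ (a rounded vowel), it takes -go, giving *vugo*.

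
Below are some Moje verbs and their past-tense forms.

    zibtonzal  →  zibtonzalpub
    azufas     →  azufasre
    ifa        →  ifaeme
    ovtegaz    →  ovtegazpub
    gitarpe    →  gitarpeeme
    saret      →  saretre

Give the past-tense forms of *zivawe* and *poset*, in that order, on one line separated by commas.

Looking at the final sound of each stem: -re when the stem ends in a voiceless consonant (*azufas*, *saret*); -pub when the stem ends in a voiced consonant (*zibtonzal*, *ovtegaz*); -eme when the stem ends in a vowel (*ifa*, *gitarpe*).
*zivawe*: final sound = /e/, a vowel → -eme → *zivaweeme*.
*poset* — final sound /t/ (a voiceless consonant) → -re → *posetre*.

zivaweeme, posetre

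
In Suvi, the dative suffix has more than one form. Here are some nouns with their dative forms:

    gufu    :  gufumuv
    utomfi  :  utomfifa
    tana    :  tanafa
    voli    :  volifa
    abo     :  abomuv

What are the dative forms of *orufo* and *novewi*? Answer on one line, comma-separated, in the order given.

Looking at the last vowel of each stem: -muv when the last vowel of the stem is a rounded vowel (*gufu*, *abo*); -fa when the last vowel of the stem is an unrounded vowel (*utomfi*, *tana*, *voli*).
Since the last vowel of *orufo* is /o/ (a rounded vowel), it takes -muv, giving *orufomuv*.
Since the last vowel of *novewi* is /i/ (an unrounded vowel), it takes -fa, giving *novewifa*.

orufomuv, novewifa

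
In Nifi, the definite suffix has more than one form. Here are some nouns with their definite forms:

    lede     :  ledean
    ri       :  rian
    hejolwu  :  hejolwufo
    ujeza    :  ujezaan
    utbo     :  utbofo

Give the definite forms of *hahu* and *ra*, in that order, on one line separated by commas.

The suffix is conditioned by the last vowel: -fo when the last vowel of the stem is a rounded vowel (*hejolwu*, *utbo*); -an when the last vowel of the stem is an unrounded vowel (*lede*, *ri*, *ujeza*).
Since the last vowel of *hahu* is /u/ (a rounded vowel), it takes -fo, giving *hahufo*.
The last vowel of *ra* is /a/, which is an unrounded vowel, so the suffix is -an, giving *raan*.

hahufo, raan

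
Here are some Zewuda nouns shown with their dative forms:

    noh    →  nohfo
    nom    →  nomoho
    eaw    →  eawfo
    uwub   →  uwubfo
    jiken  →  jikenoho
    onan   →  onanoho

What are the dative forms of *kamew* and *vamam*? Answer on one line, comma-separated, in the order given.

kamewfo, vamamoho

The alternation tracks the final consonant of the stem — -oho when the stem ends in a nasal (*nom*, *jiken*, *onan*); -fo when the stem ends in a non-nasal consonant (*noh*, *eaw*, *uwub*).
*kamew*: final consonant = /w/, non-nasal → -fo → *kamewfo*.
*vamam*: final consonant = /m/, a nasal → -oho → *vamamoho*.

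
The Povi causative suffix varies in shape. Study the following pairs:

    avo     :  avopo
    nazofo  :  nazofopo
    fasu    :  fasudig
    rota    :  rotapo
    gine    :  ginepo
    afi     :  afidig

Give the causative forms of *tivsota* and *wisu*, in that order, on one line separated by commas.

tivsotapo, wisudig

The suffix is conditioned by the last vowel: -dig when the last vowel of the stem is a high vowel (*fasu*, *afi*); -po when the last vowel of the stem is a non-high vowel (*avo*, *nazofo*, *rota*, *gine*).
Since the last vowel of *tivsota* is /a/ (a non-high vowel), it takes -po, giving *tivsotapo*.
*wisu*: last vowel = /u/, a high vowel → -dig → *wisudig*.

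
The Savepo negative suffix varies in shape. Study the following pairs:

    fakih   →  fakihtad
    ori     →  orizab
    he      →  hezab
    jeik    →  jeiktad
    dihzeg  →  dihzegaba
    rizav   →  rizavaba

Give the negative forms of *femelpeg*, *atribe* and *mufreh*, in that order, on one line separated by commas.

The alternation tracks the final sound of the stem — -tad when the stem ends in a voiceless consonant (*fakih*, *jeik*); -aba when the stem ends in a voiced consonant (*dihzeg*, *rizav*); -zab when the stem ends in a vowel (*ori*, *he*).
*femelpeg* — final sound /g/ (a voiced consonant) → -aba → *femelpegaba*.
Since the final sound of *atribe* is /e/ (a vowel), it takes -zab, giving *atribezab*.
*mufreh* — final sound /h/ (a voiceless consonant) → -tad → *mufrehtad*.

femelpegaba, atribezab, mufrehtad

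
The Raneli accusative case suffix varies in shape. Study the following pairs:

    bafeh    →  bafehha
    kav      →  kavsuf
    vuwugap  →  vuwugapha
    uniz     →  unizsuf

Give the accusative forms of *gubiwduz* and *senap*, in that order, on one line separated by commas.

gubiwduzsuf, senapha

The suffix is conditioned by the final consonant: -ha when the stem ends in a voiceless consonant (*bafeh*, *vuwugap*); -suf when the stem ends in a voiced consonant (*kav*, *uniz*).
Since the final consonant of *gubiwduz* is /z/ (voiced), it takes -suf, giving *gubiwduzsuf*.
*senap* — final consonant /p/ (voiceless) → -ha → *senapha*.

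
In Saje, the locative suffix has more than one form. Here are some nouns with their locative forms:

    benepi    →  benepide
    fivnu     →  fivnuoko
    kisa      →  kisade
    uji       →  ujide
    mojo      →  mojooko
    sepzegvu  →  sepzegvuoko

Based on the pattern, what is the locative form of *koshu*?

The pattern is rounding harmony: -oko when the last vowel of the stem is a rounded vowel (*fivnu*, *mojo*, *sepzegvu*); -de when the last vowel of the stem is an unrounded vowel (*benepi*, *kisa*, *uji*).
*koshu*: last vowel = /u/, a rounded vowel → -oko → *koshuoko*.

koshuoko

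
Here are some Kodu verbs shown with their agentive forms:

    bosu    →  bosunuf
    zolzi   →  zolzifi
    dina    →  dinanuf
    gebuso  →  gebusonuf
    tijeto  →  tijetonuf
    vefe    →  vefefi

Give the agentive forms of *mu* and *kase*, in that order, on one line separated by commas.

munuf, kasefi

The pattern is front/back vowel harmony: -fi when the last vowel of the stem is a front vowel (*zolzi*, *vefe*); -nuf when the last vowel of the stem is a back vowel (*bosu*, *dina*, *gebuso*, *tijeto*).
The last vowel of *mu* is /u/, which is a back vowel, so the suffix is -nuf, giving *munuf*.
The last vowel of *kase* is /e/, which is a front vowel, so the suffix is -fi, giving *kasefi*.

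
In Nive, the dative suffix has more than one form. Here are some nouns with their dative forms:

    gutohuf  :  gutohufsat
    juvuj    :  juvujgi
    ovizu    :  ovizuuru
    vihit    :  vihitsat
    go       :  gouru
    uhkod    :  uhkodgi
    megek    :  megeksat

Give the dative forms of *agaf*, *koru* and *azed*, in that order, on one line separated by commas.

Looking at the final sound of each stem: -sat when the stem ends in a voiceless consonant (*gutohuf*, *vihit*, *megek*); -gi when the stem ends in a voiced consonant (*juvuj*, *uhkod*); -uru when the stem ends in a vowel (*ovizu*, *go*).
Since the final sound of *agaf* is /f/ (a voiceless consonant), it takes -sat, giving *agafsat*.
The final sound of *koru* is /u/, which is a vowel, so the suffix is -uru, giving *koruuru*.
*azed* — final sound /d/ (a voiced consonant) → -gi → *azedgi*.

agafsat, koruuru, azedgi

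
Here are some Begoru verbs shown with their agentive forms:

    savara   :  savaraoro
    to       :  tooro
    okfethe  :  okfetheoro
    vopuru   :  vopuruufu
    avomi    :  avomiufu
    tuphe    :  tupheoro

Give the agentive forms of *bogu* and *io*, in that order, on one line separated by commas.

boguufu, iooro

The pattern is height harmony: -ufu when the last vowel of the stem is a high vowel (*vopuru*, *avomi*); -oro when the last vowel of the stem is a non-high vowel (*savara*, *to*, *okfethe*, *tuphe*).
*bogu*: last vowel = /u/, a high vowel → -ufu → *boguufu*.
The last vowel of *io* is /o/, which is a non-high vowel, so the suffix is -oro, giving *iooro*.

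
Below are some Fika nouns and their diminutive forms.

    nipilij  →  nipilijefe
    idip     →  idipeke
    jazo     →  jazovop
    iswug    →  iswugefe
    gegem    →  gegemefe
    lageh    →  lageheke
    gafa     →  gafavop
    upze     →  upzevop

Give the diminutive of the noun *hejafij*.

hejafijefe

Looking at the final sound of each stem: -eke when the stem ends in a voiceless consonant (*idip*, *lageh*); -efe when the stem ends in a voiced consonant (*nipilij*, *iswug*, *gegem*); -vop when the stem ends in a vowel (*jazo*, *gafa*, *upze*).
Since the final sound of *hejafij* is /j/ (a voiced consonant), it takes -efe, giving *hejafijefe*.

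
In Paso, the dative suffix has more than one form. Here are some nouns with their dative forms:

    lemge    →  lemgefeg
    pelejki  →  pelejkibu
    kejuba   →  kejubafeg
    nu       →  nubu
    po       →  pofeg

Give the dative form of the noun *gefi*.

gefibu

Looking at the last vowel of each stem: -bu when the last vowel of the stem is a high vowel (*pelejki*, *nu*); -feg when the last vowel of the stem is a non-high vowel (*lemge*, *kejuba*, *po*).
The last vowel of *gefi* is /i/, which is a high vowel, so the suffix is -bu, giving *gefibu*.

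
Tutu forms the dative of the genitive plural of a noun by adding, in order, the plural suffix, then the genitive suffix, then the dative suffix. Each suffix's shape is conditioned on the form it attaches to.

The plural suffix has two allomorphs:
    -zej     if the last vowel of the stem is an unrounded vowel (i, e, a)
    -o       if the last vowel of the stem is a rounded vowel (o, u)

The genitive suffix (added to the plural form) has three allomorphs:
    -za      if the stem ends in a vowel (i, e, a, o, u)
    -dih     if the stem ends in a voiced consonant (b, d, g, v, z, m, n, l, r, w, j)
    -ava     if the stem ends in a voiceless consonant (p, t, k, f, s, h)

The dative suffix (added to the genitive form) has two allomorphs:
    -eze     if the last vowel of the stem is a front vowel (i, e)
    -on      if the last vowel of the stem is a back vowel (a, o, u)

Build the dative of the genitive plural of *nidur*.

nidurozaon

The last vowel of *nidur* is /u/, which is a rounded vowel, so the plural suffix is -o, giving *niduro*.
The final sound of the plural form *niduro* is /o/, which is a vowel, so the genitive suffix is -za, giving *niduroza*.
The last vowel of the genitive form *niduroza* is /a/, which is a back vowel, so the dative suffix is -on, giving *nidurozaon*.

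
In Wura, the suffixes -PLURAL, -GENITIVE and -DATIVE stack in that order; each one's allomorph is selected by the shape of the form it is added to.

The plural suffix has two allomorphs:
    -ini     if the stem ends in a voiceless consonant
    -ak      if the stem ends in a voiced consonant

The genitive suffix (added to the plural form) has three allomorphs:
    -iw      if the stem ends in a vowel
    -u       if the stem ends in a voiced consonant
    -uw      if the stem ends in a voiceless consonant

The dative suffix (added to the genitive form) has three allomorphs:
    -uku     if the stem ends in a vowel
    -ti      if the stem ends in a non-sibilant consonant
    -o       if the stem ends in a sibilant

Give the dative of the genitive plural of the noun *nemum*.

nemumakuwti

*nemum*: final consonant = /m/, voiced → -ak → *nemumak*.
The final sound of the plural form *nemumak* is /k/, which is a voiceless consonant, so the genitive suffix is -uw, giving *nemumakuw*.
The final sound of the genitive form *nemumakuw* is /w/, which is a non-sibilant consonant, so the dative suffix is -ti, giving *nemumakuwti*.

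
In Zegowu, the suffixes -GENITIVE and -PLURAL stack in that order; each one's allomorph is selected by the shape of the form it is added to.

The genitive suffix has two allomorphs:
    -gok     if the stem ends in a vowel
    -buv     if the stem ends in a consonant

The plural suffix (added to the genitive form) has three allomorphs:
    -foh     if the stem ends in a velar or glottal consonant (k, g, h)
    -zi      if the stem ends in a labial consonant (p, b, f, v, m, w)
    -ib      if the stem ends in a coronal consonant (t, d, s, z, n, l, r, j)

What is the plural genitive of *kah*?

kahbuvzi

*kah* — final sound /h/ (a consonant) → -buv → *kahbuv*.
The genitive form *kahbuv*: final consonant = /v/, labial → -zi → *kahbuvzi*.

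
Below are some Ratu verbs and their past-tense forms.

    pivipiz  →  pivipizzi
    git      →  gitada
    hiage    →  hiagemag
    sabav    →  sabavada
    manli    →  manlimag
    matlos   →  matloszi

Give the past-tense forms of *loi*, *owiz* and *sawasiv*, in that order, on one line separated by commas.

loimag, owizzi, sawasivada

The pattern is sibilance of the final sound: -zi when the stem ends in a sibilant (*pivipiz*, *matlos*); -ada when the stem ends in a non-sibilant consonant (*git*, *sabav*); -mag when the stem ends in a vowel (*hiage*, *manli*).
*loi*: final sound = /i/, a vowel → -mag → *loimag*.
*owiz*: final sound = /z/, a sibilant → -zi → *owizzi*.
*sawasiv*: final sound = /v/, a non-sibilant consonant → -ada → *sawasivada*.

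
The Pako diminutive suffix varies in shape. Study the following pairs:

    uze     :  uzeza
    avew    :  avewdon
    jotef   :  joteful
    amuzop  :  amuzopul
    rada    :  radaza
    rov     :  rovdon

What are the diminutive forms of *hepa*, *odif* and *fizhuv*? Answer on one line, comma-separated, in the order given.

The alternation tracks the final sound of the stem — -ul when the stem ends in a voiceless consonant (*jotef*, *amuzop*); -don when the stem ends in a voiced consonant (*avew*, *rov*); -za when the stem ends in a vowel (*uze*, *rada*).
*hepa* — final sound /a/ (a vowel) → -za → *hepaza*.
Since the final sound of *odif* is /f/ (a voiceless consonant), it takes -ul, giving *odiful*.
*fizhuv* — final sound /v/ (a voiced consonant) → -don → *fizhuvdon*.

hepaza, odiful, fizhuvdon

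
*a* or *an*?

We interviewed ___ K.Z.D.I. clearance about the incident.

a

The indefinite article is chosen by the initial *sound* of the following word, not its spelling.
The initialism *K.Z.D.I.* is read letter by letter; the first letter, K, is pronounced /keɪ/, which begins with a consonant sound.
So the article is *a*: We interviewed a K.Z.D.I. clearance about the incident.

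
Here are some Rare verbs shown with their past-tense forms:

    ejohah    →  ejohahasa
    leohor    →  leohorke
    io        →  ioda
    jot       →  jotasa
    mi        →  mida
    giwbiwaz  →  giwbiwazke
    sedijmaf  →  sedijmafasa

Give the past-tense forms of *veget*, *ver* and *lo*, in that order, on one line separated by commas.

The alternation tracks the final sound of the stem — -asa when the stem ends in a voiceless consonant (*ejohah*, *jot*, *sedijmaf*); -ke when the stem ends in a voiced consonant (*leohor*, *giwbiwaz*); -da when the stem ends in a vowel (*io*, *mi*).
*veget*: final sound = /t/, a voiceless consonant → -asa → *vegetasa*.
*ver* — final sound /r/ (a voiced consonant) → -ke → *verke*.
Since the final sound of *lo* is /o/ (a vowel), it takes -da, giving *loda*.

vegetasa, verke, loda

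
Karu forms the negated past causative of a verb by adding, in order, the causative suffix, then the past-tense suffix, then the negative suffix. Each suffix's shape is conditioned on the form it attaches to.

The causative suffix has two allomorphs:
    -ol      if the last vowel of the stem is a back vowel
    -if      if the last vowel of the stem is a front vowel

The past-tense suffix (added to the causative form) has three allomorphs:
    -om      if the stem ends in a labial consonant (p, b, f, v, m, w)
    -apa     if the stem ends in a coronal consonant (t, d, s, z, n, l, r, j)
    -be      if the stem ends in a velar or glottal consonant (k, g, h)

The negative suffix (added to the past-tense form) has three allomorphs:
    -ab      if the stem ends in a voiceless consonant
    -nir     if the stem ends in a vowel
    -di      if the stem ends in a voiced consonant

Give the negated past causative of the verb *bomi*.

bomiifomdi

*bomi*: last vowel = /i/, a front vowel → -if → *bomiif*.
The causative form *bomiif*: final consonant = /f/, labial → -om → *bomiifom*.
The past-tense form *bomiifom*: final sound = /m/, a voiced consonant → -di → *bomiifomdi*.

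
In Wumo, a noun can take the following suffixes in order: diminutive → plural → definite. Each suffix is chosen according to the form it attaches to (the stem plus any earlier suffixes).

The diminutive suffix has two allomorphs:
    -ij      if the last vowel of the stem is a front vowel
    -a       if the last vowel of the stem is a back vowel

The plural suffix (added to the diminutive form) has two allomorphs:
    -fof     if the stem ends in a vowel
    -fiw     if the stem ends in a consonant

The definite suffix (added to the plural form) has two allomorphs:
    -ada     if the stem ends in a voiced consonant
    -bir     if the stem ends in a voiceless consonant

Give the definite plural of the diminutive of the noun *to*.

Since the last vowel of *to* is /o/ (a back vowel), it takes -a, giving *toa*.
The diminutive form *toa*: final sound = /a/, a vowel → -fof → *toafof*.
The plural form *toafof*: final consonant = /f/, voiceless → -bir → *toafofbir*.

toafofbir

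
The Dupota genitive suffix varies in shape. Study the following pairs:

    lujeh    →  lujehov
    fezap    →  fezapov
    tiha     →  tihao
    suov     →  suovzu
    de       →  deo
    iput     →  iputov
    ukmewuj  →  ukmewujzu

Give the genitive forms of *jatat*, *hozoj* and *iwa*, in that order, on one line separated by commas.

jatatov, hozojzu, iwao

Looking at the final sound of each stem: -ov when the stem ends in a voiceless consonant (*lujeh*, *fezap*, *iput*); -zu when the stem ends in a voiced consonant (*suov*, *ukmewuj*); -o when the stem ends in a vowel (*tiha*, *de*).
*jatat*: final sound = /t/, a voiceless consonant → -ov → *jatatov*.
*hozoj* — final sound /j/ (a voiced consonant) → -zu → *hozojzu*.
The final sound of *iwa* is /a/, which is a vowel, so the suffix is -o, giving *iwao*.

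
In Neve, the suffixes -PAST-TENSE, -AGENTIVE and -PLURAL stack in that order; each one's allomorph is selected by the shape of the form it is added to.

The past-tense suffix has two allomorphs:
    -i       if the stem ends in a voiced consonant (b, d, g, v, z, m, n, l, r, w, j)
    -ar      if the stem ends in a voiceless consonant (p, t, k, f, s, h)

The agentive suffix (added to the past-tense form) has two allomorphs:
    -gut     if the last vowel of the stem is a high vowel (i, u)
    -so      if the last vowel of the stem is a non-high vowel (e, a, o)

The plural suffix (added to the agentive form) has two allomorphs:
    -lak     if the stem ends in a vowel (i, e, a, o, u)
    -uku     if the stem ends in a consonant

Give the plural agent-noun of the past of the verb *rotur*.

roturigutuku

*rotur*: final consonant = /r/, voiced → -i → *roturi*.
The past-tense form *roturi*: last vowel = /i/, a high vowel → -gut → *roturigut*.
The final sound of the agentive form *roturigut* is /t/, which is a consonant, so the plural suffix is -uku, giving *roturigutuku*.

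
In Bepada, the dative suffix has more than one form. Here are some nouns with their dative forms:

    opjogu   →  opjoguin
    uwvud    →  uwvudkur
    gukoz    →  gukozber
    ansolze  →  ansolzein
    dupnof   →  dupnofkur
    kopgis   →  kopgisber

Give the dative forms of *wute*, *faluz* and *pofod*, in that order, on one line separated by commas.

wutein, faluzber, pofodkur

The suffix is conditioned by the final sound: -ber when the stem ends in a sibilant (*gukoz*, *kopgis*); -kur when the stem ends in a non-sibilant consonant (*uwvud*, *dupnof*); -in when the stem ends in a vowel (*opjogu*, *ansolze*).
*wute* — final sound /e/ (a vowel) → -in → *wutein*.
The final sound of *faluz* is /z/, which is a sibilant, so the suffix is -ber, giving *faluzber*.
*pofod*: final sound = /d/, a non-sibilant consonant → -kur → *pofodkur*.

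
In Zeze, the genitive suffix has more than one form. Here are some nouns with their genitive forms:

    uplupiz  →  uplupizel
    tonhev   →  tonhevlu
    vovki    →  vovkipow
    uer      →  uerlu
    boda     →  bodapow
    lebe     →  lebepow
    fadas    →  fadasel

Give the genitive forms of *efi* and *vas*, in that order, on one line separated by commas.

efipow, vasel

Looking at the final sound of each stem: -el when the stem ends in a sibilant (*uplupiz*, *fadas*); -lu when the stem ends in a non-sibilant consonant (*tonhev*, *uer*); -pow when the stem ends in a vowel (*vovki*, *boda*, *lebe*).
The final sound of *efi* is /i/, which is a vowel, so the suffix is -pow, giving *efipow*.
Since the final sound of *vas* is /s/ (a sibilant), it takes -el, giving *vasel*.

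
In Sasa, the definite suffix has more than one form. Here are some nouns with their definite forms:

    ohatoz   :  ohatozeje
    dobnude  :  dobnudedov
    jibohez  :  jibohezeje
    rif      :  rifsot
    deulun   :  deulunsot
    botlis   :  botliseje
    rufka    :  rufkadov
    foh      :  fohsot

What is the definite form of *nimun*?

The alternation tracks the final sound of the stem — -eje when the stem ends in a sibilant (*ohatoz*, *jibohez*, *botlis*); -sot when the stem ends in a non-sibilant consonant (*rif*, *deulun*, *foh*); -dov when the stem ends in a vowel (*dobnude*, *rufka*).
The final sound of *nimun* is /n/, which is a non-sibilant consonant, so the suffix is -sot, giving *nimunsot*.

nimunsot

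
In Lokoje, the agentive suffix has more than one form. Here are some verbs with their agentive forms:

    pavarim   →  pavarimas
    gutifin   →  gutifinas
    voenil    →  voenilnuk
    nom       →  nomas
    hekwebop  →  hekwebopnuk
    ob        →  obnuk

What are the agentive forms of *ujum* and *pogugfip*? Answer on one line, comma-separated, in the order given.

ujumas, pogugfipnuk

The suffix is conditioned by the final consonant: -as when the stem ends in a nasal (*pavarim*, *gutifin*, *nom*); -nuk when the stem ends in a non-nasal consonant (*voenil*, *hekwebop*, *ob*).
*ujum*: final consonant = /m/, a nasal → -as → *ujumas*.
*pogugfip* — final consonant /p/ (non-nasal) → -nuk → *pogugfipnuk*.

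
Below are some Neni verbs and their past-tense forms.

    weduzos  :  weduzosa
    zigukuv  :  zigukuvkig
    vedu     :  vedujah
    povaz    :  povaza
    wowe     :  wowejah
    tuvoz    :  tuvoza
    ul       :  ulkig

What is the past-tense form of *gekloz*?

Looking at the final sound of each stem: -a when the stem ends in a sibilant (*weduzos*, *povaz*, *tuvoz*); -kig when the stem ends in a non-sibilant consonant (*zigukuv*, *ul*); -jah when the stem ends in a vowel (*vedu*, *wowe*).
*gekloz*: final sound = /z/, a sibilant → -a → *gekloza*.

gekloza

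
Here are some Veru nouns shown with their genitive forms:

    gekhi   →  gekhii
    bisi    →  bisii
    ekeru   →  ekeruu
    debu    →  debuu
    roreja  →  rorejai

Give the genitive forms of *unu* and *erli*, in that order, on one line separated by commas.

unuu, erlii

The pattern is rounding harmony: -u when the last vowel of the stem is a rounded vowel (*ekeru*, *debu*); -i when the last vowel of the stem is an unrounded vowel (*gekhi*, *bisi*, *roreja*).
*unu*: last vowel = /u/, a rounded vowel → -u → *unuu*.
*erli*: last vowel = /i/, an unrounded vowel → -i → *erlii*.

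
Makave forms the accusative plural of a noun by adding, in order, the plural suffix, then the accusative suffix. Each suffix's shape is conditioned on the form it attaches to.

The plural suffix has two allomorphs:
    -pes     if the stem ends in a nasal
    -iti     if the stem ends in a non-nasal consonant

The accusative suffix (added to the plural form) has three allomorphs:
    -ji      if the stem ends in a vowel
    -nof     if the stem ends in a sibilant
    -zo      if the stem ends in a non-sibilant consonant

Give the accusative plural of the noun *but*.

butitiji

The final consonant of *but* is /t/, which is non-nasal, so the plural suffix is -iti, giving *butiti*.
The final sound of the plural form *butiti* is /i/, which is a vowel, so the accusative suffix is -ji, giving *butitiji*.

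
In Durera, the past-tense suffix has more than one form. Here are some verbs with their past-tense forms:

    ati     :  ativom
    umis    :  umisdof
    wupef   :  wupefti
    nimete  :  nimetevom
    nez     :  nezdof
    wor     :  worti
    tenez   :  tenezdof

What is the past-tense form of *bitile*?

bitilevom

The alternation tracks the final sound of the stem — -dof when the stem ends in a sibilant (*umis*, *nez*, *tenez*); -ti when the stem ends in a non-sibilant consonant (*wupef*, *wor*); -vom when the stem ends in a vowel (*ati*, *nimete*).
*bitile*: final sound = /e/, a vowel → -vom → *bitilevom*.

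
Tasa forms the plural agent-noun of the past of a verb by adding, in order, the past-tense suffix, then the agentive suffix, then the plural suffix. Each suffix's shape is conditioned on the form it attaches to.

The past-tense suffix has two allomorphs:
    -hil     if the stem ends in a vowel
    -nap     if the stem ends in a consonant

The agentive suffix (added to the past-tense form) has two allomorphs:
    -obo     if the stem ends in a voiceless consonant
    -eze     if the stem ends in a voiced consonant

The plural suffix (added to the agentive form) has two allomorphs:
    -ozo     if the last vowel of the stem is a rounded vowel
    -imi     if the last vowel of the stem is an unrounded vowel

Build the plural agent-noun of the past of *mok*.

moknapoboozo

The final sound of *mok* is /k/, which is a consonant, so the past-tense suffix is -nap, giving *moknap*.
The past-tense form *moknap*: final consonant = /p/, voiceless → -obo → *moknapobo*.
The last vowel of the agentive form *moknapobo* is /o/, which is a rounded vowel, so the plural suffix is -ozo, giving *moknapoboozo*.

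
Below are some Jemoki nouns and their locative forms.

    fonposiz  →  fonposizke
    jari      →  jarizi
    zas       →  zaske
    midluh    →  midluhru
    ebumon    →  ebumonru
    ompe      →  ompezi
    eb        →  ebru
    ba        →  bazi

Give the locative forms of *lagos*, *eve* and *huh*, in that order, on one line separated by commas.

lagoske, evezi, huhru

The suffix is conditioned by the final sound: -ke when the stem ends in a sibilant (*fonposiz*, *zas*); -ru when the stem ends in a non-sibilant consonant (*midluh*, *ebumon*, *eb*); -zi when the stem ends in a vowel (*jari*, *ompe*, *ba*).
The final sound of *lagos* is /s/, which is a sibilant, so the suffix is -ke, giving *lagoske*.
*eve*: final sound = /e/, a vowel → -zi → *evezi*.
Since the final sound of *huh* is /h/ (a non-sibilant consonant), it takes -ru, giving *huhru*.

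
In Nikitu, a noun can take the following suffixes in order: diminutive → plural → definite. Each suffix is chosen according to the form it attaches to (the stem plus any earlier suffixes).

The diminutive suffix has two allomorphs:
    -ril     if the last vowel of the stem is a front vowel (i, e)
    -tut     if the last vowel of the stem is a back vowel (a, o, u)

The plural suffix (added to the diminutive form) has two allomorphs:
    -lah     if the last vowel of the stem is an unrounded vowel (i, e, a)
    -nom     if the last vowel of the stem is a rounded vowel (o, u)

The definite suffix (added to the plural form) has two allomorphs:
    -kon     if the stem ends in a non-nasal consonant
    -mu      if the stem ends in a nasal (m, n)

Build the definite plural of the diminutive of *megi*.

megirillahkon

Since the last vowel of *megi* is /i/ (a front vowel), it takes -ril, giving *megiril*.
Since the last vowel of the diminutive form *megiril* is /i/ (an unrounded vowel), it takes -lah, giving *megirillah*.
The plural form *megirillah* — final consonant /h/ (non-nasal) → -kon → *megirillahkon*.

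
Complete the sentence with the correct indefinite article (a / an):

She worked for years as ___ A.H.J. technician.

an

The indefinite article is chosen by the initial *sound* of the following word, not its spelling.
The initialism *A.H.J.* is read letter by letter; the first letter, A, is pronounced /eɪ/, which begins with a vowel sound.
So the article is *an*: She worked for years as an A.H.J. technician.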